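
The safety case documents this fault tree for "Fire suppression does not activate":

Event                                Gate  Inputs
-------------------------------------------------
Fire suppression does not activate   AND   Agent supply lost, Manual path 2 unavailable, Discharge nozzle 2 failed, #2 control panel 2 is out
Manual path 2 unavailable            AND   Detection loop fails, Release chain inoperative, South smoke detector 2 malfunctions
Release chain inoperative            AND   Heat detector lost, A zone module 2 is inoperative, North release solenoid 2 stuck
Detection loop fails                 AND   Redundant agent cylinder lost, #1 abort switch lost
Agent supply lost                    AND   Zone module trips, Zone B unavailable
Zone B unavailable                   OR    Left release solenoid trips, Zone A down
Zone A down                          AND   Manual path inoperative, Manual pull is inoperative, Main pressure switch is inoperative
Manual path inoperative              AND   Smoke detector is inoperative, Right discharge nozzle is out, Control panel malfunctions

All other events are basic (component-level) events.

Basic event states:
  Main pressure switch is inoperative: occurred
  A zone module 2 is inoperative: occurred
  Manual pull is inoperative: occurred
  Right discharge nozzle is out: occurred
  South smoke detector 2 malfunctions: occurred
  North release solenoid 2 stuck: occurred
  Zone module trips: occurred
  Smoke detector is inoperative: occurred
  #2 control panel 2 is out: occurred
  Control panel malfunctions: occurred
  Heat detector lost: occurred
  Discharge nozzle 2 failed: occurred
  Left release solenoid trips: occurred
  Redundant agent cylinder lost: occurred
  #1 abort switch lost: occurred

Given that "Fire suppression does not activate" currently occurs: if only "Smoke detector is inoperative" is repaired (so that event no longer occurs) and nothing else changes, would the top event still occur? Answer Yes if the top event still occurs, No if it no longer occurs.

Counterfactual: set "Smoke detector is inoperative" to not occurred.
Manual path inoperative [AND]: Smoke detector is inoperative=not, Right discharge nozzle is out=occurs, Control panel malfunctions=occurs → not all inputs occur → does not occur.
Zone A down [AND]: Manual path inoperative=not, Manual pull is inoperative=occurs, Main pressure switch is inoperative=occurs → not all inputs occur → does not occur.
Zone B unavailable [OR]: Left release solenoid trips=occurs, Zone A down=not → at least one input occurs → occurs.
Agent supply lost [AND]: Zone module trips=occurs, Zone B unavailable=occurs → all inputs occur → occurs.
Detection loop fails [AND]: Redundant agent cylinder lost=occurs, #1 abort switch lost=occurs → all inputs occur → occurs.
Release chain inoperative [AND]: Heat detector lost=occurs, A zone module 2 is inoperative=occurs, North release solenoid 2 stuck=occurs → all inputs occur → occurs.
Manual path 2 unavailable [AND]: Detection loop fails=occurs, Release chain inoperative=occurs, South smoke detector 2 malfunctions=occurs → all inputs occur → occurs.
Fire suppression does not activate [AND]: Agent supply lost=occurs, Manual path 2 unavailable=occurs, Discharge nozzle 2 failed=occurs, #2 control panel 2 is out=occurs → all inputs occur → occurs.

Yes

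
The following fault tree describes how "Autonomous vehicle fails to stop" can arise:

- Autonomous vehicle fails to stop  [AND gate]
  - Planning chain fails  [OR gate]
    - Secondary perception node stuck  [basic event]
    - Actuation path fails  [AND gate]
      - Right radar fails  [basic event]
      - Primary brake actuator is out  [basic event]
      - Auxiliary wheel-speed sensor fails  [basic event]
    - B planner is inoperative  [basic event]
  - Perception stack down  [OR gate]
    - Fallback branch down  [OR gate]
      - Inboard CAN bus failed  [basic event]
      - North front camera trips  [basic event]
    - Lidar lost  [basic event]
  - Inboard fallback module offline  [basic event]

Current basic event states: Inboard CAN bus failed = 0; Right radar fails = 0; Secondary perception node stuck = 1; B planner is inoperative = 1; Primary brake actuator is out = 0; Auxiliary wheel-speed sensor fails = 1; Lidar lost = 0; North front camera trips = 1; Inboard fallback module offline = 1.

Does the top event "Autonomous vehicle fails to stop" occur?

Yes

Actuation path fails [AND]: Right radar fails=not, Primary brake actuator is out=not, Auxiliary wheel-speed sensor fails=occurs → not all inputs occur → does not occur.
Planning chain fails [OR]: Secondary perception node stuck=occurs, Actuation path fails=not, B planner is inoperative=occurs → at least one input occurs → occurs.
Fallback branch down [OR]: Inboard CAN bus failed=not, North front camera trips=occurs → at least one input occurs → occurs.
Perception stack down [OR]: Fallback branch down=occurs, Lidar lost=not → at least one input occurs → occurs.
Autonomous vehicle fails to stop [AND]: Planning chain fails=occurs, Perception stack down=occurs, Inboard fallback module offline=occurs → all inputs occur → occurs.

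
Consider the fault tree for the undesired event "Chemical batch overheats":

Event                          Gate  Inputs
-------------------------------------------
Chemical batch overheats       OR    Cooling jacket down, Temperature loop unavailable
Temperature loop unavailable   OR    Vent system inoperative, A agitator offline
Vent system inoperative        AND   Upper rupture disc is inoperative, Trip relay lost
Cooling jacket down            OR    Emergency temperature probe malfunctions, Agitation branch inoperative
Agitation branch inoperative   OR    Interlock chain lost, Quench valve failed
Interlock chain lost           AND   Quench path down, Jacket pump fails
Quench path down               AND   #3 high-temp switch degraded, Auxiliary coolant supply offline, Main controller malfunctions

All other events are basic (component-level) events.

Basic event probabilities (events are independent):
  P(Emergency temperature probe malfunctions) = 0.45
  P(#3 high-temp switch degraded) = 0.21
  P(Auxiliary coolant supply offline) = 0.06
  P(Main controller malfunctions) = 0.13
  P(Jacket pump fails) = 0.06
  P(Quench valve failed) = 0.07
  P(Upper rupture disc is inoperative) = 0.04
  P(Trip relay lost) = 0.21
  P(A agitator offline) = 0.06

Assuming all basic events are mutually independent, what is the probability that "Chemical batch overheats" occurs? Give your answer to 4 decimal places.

P(Quench path down) [AND] = 0.21 × 0.06 × 0.13 = 0.001638
P(Interlock chain lost) [AND] = 0.001638 × 0.06 = 0.000098
P(Agitation branch inoperative) [OR] = 1 − (1−0.000098) × (1−0.07) = 0.070091
P(Cooling jacket down) [OR] = 1 − (1−0.45) × (1−0.070091) = 0.488550
P(Vent system inoperative) [AND] = 0.04 × 0.21 = 0.008400
P(Temperature loop unavailable) [OR] = 1 − (1−0.008400) × (1−0.06) = 0.067896
P(Chemical batch overheats) [OR] = 1 − (1−0.488550) × (1−0.067896) = 0.523275
Rounded to 4 decimal places: P(Chemical batch overheats) ≈ 0.5233.

0.5233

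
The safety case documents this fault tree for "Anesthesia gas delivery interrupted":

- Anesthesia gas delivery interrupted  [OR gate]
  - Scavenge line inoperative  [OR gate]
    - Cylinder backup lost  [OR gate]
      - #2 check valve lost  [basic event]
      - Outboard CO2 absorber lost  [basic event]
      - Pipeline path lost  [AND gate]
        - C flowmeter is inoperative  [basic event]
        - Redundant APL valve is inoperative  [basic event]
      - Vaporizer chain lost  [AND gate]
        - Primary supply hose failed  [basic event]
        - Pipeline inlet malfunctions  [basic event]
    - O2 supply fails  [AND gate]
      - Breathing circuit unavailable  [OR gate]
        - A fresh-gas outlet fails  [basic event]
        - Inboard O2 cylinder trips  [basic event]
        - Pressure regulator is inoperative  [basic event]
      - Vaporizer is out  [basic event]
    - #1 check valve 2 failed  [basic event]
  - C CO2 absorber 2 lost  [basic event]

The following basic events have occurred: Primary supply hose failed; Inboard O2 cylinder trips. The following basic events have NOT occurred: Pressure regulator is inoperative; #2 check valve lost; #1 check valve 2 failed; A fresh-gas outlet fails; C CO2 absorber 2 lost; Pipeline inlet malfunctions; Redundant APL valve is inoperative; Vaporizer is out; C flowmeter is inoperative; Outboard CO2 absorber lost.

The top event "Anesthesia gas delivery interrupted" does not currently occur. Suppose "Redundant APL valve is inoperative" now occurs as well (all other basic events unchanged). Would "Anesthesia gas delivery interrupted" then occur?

Counterfactual: set "Redundant APL valve is inoperative" to occurred.
Pipeline path lost [AND]: C flowmeter is inoperative=not, Redundant APL valve is inoperative=occurs → not all inputs occur → does not occur.
Vaporizer chain lost [AND]: Primary supply hose failed=occurs, Pipeline inlet malfunctions=not → not all inputs occur → does not occur.
Cylinder backup lost [OR]: #2 check valve lost=not, Outboard CO2 absorber lost=not, Pipeline path lost=not, Vaporizer chain lost=not → no input occurs → does not occur.
Breathing circuit unavailable [OR]: A fresh-gas outlet fails=not, Inboard O2 cylinder trips=occurs, Pressure regulator is inoperative=not → at least one input occurs → occurs.
O2 supply fails [AND]: Breathing circuit unavailable=occurs, Vaporizer is out=not → not all inputs occur → does not occur.
Scavenge line inoperative [OR]: Cylinder backup lost=not, O2 supply fails=not, #1 check valve 2 failed=not → no input occurs → does not occur.
Anesthesia gas delivery interrupted [OR]: Scavenge line inoperative=not, C CO2 absorber 2 lost=not → no input occurs → does not occur.

No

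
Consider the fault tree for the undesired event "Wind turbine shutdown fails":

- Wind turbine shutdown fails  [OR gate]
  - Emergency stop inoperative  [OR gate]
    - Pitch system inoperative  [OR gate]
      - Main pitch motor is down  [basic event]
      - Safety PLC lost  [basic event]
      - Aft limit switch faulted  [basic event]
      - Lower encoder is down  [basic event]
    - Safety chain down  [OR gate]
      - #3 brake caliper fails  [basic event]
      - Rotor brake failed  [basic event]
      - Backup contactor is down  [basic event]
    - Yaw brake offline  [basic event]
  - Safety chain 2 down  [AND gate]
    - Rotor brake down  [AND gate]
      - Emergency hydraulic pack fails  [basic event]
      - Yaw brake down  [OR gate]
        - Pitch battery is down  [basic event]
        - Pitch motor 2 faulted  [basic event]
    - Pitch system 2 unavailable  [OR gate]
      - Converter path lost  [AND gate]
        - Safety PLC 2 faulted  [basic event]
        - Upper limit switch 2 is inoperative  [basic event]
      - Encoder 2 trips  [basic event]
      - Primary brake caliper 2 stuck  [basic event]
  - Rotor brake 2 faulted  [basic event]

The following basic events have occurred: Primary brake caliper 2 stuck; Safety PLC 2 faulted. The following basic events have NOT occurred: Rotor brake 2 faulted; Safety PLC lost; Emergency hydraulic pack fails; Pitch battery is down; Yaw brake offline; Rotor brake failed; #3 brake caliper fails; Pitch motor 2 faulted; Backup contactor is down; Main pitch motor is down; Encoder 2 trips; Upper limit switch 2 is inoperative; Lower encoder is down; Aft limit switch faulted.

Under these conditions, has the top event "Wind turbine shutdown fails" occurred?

No

Pitch system inoperative [OR]: Main pitch motor is down=not, Safety PLC lost=not, Aft limit switch faulted=not, Lower encoder is down=not → no input occurs → does not occur.
Safety chain down [OR]: #3 brake caliper fails=not, Rotor brake failed=not, Backup contactor is down=not → no input occurs → does not occur.
Emergency stop inoperative [OR]: Pitch system inoperative=not, Safety chain down=not, Yaw brake offline=not → no input occurs → does not occur.
Yaw brake down [OR]: Pitch battery is down=not, Pitch motor 2 faulted=not → no input occurs → does not occur.
Rotor brake down [AND]: Emergency hydraulic pack fails=not, Yaw brake down=not → not all inputs occur → does not occur.
Converter path lost [AND]: Safety PLC 2 faulted=occurs, Upper limit switch 2 is inoperative=not → not all inputs occur → does not occur.
Pitch system 2 unavailable [OR]: Converter path lost=not, Encoder 2 trips=not, Primary brake caliper 2 stuck=occurs → at least one input occurs → occurs.
Safety chain 2 down [AND]: Rotor brake down=not, Pitch system 2 unavailable=occurs → not all inputs occur → does not occur.
Wind turbine shutdown fails [OR]: Emergency stop inoperative=not, Safety chain 2 down=not, Rotor brake 2 faulted=not → no input occurs → does not occur.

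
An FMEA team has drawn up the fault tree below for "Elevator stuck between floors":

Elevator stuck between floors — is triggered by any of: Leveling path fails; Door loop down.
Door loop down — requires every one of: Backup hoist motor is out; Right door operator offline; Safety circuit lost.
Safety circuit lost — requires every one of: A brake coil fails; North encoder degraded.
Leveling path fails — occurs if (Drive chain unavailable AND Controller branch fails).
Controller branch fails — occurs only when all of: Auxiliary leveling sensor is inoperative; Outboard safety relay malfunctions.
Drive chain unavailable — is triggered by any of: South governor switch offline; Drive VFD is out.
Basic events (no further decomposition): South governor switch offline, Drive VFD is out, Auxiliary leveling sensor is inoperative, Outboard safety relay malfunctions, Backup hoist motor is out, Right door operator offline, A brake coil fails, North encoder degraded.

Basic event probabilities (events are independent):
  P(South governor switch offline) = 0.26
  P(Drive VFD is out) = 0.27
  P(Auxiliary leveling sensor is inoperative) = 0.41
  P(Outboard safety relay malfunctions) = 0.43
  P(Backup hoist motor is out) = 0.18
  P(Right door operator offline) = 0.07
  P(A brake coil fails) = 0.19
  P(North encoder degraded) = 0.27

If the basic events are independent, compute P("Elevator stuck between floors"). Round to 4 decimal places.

0.0817

P(Drive chain unavailable) [OR] = 1 − (1−0.26) × (1−0.27) = 0.459800
P(Controller branch fails) [AND] = 0.41 × 0.43 = 0.176300
P(Leveling path fails) [AND] = 0.459800 × 0.176300 = 0.081063
P(Safety circuit lost) [AND] = 0.19 × 0.27 = 0.051300
P(Door loop down) [AND] = 0.18 × 0.07 × 0.051300 = 0.000646
P(Elevator stuck between floors) [OR] = 1 − (1−0.081063) × (1−0.000646) = 0.081657
Rounded to 4 decimal places: P(Elevator stuck between floors) ≈ 0.0817.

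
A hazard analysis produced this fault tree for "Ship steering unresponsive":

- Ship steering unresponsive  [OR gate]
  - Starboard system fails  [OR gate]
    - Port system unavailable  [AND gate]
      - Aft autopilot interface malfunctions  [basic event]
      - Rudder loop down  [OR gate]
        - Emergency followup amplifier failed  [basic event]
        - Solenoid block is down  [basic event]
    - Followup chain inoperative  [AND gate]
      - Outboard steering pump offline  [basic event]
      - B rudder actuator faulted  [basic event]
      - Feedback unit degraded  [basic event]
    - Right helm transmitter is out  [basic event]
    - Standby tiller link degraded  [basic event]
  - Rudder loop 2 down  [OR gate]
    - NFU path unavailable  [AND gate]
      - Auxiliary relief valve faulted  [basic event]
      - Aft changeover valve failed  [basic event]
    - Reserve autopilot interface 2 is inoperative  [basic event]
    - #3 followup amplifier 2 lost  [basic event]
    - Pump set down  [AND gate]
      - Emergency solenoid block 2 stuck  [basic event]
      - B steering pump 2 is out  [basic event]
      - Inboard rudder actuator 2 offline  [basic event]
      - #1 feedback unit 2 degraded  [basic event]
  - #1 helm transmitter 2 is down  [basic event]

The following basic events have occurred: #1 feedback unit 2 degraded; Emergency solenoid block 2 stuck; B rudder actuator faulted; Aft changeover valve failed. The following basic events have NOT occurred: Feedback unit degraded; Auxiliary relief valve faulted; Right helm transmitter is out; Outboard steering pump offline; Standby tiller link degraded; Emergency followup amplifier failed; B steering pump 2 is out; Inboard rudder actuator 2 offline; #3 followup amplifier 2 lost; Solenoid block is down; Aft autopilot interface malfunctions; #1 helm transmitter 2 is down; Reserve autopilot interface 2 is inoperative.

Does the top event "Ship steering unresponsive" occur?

Rudder loop down [OR]: Emergency followup amplifier failed=not, Solenoid block is down=not → no input occurs → does not occur.
Port system unavailable [AND]: Aft autopilot interface malfunctions=not, Rudder loop down=not → not all inputs occur → does not occur.
Followup chain inoperative [AND]: Outboard steering pump offline=not, B rudder actuator faulted=occurs, Feedback unit degraded=not → not all inputs occur → does not occur.
Starboard system fails [OR]: Port system unavailable=not, Followup chain inoperative=not, Right helm transmitter is out=not, Standby tiller link degraded=not → no input occurs → does not occur.
NFU path unavailable [AND]: Auxiliary relief valve faulted=not, Aft changeover valve failed=occurs → not all inputs occur → does not occur.
Pump set down [AND]: Emergency solenoid block 2 stuck=occurs, B steering pump 2 is out=not, Inboard rudder actuator 2 offline=not, #1 feedback unit 2 degraded=occurs → not all inputs occur → does not occur.
Rudder loop 2 down [OR]: NFU path unavailable=not, Reserve autopilot interface 2 is inoperative=not, #3 followup amplifier 2 lost=not, Pump set down=not → no input occurs → does not occur.
Ship steering unresponsive [OR]: Starboard system fails=not, Rudder loop 2 down=not, #1 helm transmitter 2 is down=not → no input occurs → does not occur.

No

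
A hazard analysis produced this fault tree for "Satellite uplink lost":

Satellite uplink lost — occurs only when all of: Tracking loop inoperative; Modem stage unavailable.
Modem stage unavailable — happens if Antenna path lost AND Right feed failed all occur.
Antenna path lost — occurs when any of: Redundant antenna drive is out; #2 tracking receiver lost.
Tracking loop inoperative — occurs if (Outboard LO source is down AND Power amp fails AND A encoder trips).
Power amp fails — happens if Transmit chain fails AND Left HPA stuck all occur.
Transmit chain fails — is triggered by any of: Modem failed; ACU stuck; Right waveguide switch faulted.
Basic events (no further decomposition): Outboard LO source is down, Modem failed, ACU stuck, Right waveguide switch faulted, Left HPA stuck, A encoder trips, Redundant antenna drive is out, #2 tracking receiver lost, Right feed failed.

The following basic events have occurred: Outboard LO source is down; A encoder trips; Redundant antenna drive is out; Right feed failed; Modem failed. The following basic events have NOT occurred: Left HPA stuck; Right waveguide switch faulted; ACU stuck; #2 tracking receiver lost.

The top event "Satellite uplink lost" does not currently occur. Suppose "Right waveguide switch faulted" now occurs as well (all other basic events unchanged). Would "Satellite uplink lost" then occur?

No

Counterfactual: set "Right waveguide switch faulted" to occurred.
Transmit chain fails [OR]: Modem failed=occurs, ACU stuck=not, Right waveguide switch faulted=occurs → at least one input occurs → occurs.
Power amp fails [AND]: Transmit chain fails=occurs, Left HPA stuck=not → not all inputs occur → does not occur.
Tracking loop inoperative [AND]: Outboard LO source is down=occurs, Power amp fails=not, A encoder trips=occurs → not all inputs occur → does not occur.
Antenna path lost [OR]: Redundant antenna drive is out=occurs, #2 tracking receiver lost=not → at least one input occurs → occurs.
Modem stage unavailable [AND]: Antenna path lost=occurs, Right feed failed=occurs → all inputs occur → occurs.
Satellite uplink lost [AND]: Tracking loop inoperative=not, Modem stage unavailable=occurs → not all inputs occur → does not occur.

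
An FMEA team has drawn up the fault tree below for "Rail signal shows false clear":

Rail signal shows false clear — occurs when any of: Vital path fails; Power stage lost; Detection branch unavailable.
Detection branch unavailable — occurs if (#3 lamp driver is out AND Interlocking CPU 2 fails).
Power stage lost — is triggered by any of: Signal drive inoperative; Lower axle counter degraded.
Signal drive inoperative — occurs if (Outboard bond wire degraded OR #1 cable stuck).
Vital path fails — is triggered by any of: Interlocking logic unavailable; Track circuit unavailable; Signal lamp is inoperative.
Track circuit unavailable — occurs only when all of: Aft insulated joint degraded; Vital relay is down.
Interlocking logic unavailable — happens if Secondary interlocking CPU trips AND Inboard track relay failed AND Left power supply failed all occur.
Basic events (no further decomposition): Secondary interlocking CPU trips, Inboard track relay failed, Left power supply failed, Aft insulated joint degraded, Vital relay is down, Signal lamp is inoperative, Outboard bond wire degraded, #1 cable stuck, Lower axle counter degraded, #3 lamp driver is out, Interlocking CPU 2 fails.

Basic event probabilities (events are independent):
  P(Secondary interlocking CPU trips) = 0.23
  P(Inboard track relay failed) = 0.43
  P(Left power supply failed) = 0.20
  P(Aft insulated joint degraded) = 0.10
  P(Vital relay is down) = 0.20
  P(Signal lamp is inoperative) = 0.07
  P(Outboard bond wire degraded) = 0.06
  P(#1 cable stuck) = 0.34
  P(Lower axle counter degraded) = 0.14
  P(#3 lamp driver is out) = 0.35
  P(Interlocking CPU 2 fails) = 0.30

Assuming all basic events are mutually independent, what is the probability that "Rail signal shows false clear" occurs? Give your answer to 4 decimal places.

P(Interlocking logic unavailable) [AND] = 0.23 × 0.43 × 0.20 = 0.019780
P(Track circuit unavailable) [AND] = 0.10 × 0.20 = 0.020000
P(Vital path fails) [OR] = 1 − (1−0.019780) × (1−0.020000) × (1−0.07) = 0.106627
P(Signal drive inoperative) [OR] = 1 − (1−0.06) × (1−0.34) = 0.379600
P(Power stage lost) [OR] = 1 − (1−0.379600) × (1−0.14) = 0.466456
P(Detection branch unavailable) [AND] = 0.35 × 0.30 = 0.105000
P(Rail signal shows false clear) [OR] = 1 − (1−0.106627) × (1−0.466456) × (1−0.105000) = 0.573395
Rounded to 4 decimal places: P(Rail signal shows false clear) ≈ 0.5734.

0.5734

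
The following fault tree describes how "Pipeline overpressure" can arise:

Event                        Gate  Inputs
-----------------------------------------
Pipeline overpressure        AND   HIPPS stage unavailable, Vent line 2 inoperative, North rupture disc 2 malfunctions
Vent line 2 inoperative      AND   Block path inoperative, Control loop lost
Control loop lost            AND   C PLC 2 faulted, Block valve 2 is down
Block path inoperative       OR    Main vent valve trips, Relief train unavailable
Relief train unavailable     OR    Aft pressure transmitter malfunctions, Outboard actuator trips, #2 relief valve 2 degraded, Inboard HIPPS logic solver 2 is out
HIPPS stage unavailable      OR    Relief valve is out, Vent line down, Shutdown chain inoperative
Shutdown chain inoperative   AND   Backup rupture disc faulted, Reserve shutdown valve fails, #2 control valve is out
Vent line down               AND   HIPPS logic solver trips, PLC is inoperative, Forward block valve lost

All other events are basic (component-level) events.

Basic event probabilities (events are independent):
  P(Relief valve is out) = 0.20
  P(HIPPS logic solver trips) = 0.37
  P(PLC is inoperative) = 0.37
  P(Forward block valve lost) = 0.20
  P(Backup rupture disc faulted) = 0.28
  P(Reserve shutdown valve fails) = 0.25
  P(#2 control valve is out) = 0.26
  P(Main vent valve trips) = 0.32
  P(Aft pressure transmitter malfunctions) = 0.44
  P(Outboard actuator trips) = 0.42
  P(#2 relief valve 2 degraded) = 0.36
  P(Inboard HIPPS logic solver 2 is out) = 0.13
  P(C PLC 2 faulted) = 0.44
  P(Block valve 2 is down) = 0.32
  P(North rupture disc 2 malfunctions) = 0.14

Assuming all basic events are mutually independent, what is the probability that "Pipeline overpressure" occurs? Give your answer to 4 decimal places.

0.0041

P(Vent line down) [AND] = 0.37 × 0.37 × 0.20 = 0.027380
P(Shutdown chain inoperative) [AND] = 0.28 × 0.25 × 0.26 = 0.018200
P(HIPPS stage unavailable) [OR] = 1 − (1−0.20) × (1−0.027380) × (1−0.018200) = 0.236065
P(Relief train unavailable) [OR] = 1 − (1−0.44) × (1−0.42) × (1−0.36) × (1−0.13) = 0.819151
P(Block path inoperative) [OR] = 1 − (1−0.32) × (1−0.819151) = 0.877023
P(Control loop lost) [AND] = 0.44 × 0.32 = 0.140800
P(Vent line 2 inoperative) [AND] = 0.877023 × 0.140800 = 0.123485
P(Pipeline overpressure) [AND] = 0.236065 × 0.123485 × 0.14 = 0.004081
Rounded to 4 decimal places: P(Pipeline overpressure) ≈ 0.0041.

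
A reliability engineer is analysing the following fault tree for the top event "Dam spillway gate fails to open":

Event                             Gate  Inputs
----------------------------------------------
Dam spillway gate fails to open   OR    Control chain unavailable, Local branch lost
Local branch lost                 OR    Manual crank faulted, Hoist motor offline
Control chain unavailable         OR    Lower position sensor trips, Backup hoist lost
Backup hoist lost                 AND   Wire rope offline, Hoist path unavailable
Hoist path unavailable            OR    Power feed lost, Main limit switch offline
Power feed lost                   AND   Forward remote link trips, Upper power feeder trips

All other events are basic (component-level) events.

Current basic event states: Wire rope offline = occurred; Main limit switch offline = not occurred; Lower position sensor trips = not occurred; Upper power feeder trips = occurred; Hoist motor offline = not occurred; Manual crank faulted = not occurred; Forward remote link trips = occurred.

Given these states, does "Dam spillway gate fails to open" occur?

Yes

Power feed lost [AND]: Forward remote link trips=occurs, Upper power feeder trips=occurs → all inputs occur → occurs.
Hoist path unavailable [OR]: Power feed lost=occurs, Main limit switch offline=not → at least one input occurs → occurs.
Backup hoist lost [AND]: Wire rope offline=occurs, Hoist path unavailable=occurs → all inputs occur → occurs.
Control chain unavailable [OR]: Lower position sensor trips=not, Backup hoist lost=occurs → at least one input occurs → occurs.
Local branch lost [OR]: Manual crank faulted=not, Hoist motor offline=not → no input occurs → does not occur.
Dam spillway gate fails to open [OR]: Control chain unavailable=occurs, Local branch lost=not → at least one input occurs → occurs.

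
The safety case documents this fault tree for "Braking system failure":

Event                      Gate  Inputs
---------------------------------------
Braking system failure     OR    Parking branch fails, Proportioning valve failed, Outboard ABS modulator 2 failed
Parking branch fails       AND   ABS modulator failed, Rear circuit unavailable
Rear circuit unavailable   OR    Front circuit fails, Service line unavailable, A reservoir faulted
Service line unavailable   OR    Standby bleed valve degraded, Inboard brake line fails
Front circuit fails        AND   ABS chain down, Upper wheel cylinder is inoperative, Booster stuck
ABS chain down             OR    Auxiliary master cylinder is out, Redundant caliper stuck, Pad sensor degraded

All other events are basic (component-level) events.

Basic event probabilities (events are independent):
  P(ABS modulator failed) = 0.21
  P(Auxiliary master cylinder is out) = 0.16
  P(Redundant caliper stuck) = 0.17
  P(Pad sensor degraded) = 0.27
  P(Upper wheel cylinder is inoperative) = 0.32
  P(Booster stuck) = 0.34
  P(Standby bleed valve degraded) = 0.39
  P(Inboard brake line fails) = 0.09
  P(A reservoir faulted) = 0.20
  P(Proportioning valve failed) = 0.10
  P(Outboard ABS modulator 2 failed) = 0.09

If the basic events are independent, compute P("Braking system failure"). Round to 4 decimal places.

P(ABS chain down) [OR] = 1 − (1−0.16) × (1−0.17) × (1−0.27) = 0.491044
P(Front circuit fails) [AND] = 0.491044 × 0.32 × 0.34 = 0.053426
P(Service line unavailable) [OR] = 1 − (1−0.39) × (1−0.09) = 0.444900
P(Rear circuit unavailable) [OR] = 1 − (1−0.053426) × (1−0.444900) × (1−0.20) = 0.579645
P(Parking branch fails) [AND] = 0.21 × 0.579645 = 0.121725
P(Braking system failure) [OR] = 1 − (1−0.121725) × (1−0.10) × (1−0.09) = 0.280693
Rounded to 4 decimal places: P(Braking system failure) ≈ 0.2807.

0.2807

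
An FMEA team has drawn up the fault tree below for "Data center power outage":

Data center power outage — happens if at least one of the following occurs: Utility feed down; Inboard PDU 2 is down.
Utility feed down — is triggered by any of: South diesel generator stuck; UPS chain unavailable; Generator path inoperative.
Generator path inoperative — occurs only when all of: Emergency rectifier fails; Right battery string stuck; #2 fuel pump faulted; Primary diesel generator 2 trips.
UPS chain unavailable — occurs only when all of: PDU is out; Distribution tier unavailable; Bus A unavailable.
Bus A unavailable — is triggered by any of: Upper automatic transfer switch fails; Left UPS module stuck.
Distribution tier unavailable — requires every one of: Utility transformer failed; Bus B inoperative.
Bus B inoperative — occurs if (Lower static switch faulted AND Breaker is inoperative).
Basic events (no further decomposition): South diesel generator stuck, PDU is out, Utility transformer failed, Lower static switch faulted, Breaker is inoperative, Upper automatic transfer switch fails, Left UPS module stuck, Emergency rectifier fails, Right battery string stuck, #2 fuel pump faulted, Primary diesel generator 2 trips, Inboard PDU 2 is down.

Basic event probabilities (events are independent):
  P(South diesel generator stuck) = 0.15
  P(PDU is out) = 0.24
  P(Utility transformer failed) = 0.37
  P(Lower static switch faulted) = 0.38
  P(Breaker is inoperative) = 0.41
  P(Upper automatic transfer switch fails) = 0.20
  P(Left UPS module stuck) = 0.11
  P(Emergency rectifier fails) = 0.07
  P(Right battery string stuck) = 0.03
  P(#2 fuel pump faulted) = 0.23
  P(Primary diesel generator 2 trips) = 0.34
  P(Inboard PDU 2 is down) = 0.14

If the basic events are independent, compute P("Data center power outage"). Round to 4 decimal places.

0.2720

P(Bus B inoperative) [AND] = 0.38 × 0.41 = 0.155800
P(Distribution tier unavailable) [AND] = 0.37 × 0.155800 = 0.057646
P(Bus A unavailable) [OR] = 1 − (1−0.20) × (1−0.11) = 0.288000
P(UPS chain unavailable) [AND] = 0.24 × 0.057646 × 0.288000 = 0.003984
P(Generator path inoperative) [AND] = 0.07 × 0.03 × 0.23 × 0.34 = 0.000164
P(Utility feed down) [OR] = 1 − (1−0.15) × (1−0.003984) × (1−0.000164) = 0.153525
P(Data center power outage) [OR] = 1 − (1−0.153525) × (1−0.14) = 0.272032
Rounded to 4 decimal places: P(Data center power outage) ≈ 0.2720.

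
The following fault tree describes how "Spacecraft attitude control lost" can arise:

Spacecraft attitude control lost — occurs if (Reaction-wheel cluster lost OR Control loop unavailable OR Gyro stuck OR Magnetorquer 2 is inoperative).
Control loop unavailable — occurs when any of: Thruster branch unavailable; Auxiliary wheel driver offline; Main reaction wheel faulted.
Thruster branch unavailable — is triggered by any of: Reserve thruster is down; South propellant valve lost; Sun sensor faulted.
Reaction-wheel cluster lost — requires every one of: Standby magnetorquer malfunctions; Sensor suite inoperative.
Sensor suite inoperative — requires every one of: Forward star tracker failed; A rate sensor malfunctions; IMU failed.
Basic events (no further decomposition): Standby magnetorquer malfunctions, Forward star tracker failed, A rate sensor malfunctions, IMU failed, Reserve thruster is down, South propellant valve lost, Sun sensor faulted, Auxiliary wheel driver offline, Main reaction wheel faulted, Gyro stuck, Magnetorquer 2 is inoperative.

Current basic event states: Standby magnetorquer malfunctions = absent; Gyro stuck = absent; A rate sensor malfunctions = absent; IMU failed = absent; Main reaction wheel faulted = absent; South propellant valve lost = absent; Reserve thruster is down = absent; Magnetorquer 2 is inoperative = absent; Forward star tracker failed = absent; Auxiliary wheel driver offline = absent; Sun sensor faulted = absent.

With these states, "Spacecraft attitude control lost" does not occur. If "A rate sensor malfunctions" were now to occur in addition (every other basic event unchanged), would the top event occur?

Counterfactual: set "A rate sensor malfunctions" to occurred.
Sensor suite inoperative [AND]: Forward star tracker failed=not, A rate sensor malfunctions=occurs, IMU failed=not → not all inputs occur → does not occur.
Reaction-wheel cluster lost [AND]: Standby magnetorquer malfunctions=not, Sensor suite inoperative=not → not all inputs occur → does not occur.
Thruster branch unavailable [OR]: Reserve thruster is down=not, South propellant valve lost=not, Sun sensor faulted=not → no input occurs → does not occur.
Control loop unavailable [OR]: Thruster branch unavailable=not, Auxiliary wheel driver offline=not, Main reaction wheel faulted=not → no input occurs → does not occur.
Spacecraft attitude control lost [OR]: Reaction-wheel cluster lost=not, Control loop unavailable=not, Gyro stuck=not, Magnetorquer 2 is inoperative=not → no input occurs → does not occur.

No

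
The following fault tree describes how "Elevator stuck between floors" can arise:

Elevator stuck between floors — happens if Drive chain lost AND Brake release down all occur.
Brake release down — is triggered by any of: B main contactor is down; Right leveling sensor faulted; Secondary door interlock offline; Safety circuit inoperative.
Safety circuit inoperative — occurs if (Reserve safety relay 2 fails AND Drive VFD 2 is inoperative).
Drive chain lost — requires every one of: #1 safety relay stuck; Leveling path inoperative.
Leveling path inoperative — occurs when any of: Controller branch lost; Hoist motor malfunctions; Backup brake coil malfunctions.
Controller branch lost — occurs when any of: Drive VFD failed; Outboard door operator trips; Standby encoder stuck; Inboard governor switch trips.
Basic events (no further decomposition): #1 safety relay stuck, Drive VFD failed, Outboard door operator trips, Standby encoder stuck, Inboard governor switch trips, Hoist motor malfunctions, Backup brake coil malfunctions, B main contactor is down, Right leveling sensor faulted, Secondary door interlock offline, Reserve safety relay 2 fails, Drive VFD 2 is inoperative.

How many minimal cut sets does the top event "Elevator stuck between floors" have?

Controller branch lost [OR]: union of children's cut sets → 4 cut set(s).
Leveling path inoperative [OR]: union of children's cut sets → 6 cut set(s).
Drive chain lost [AND]: one cut set from each child combined → 1 × 6 = 6 cut set(s).
Safety circuit inoperative [AND]: one cut set from each child combined → 1 × 1 = 1 cut set(s).
Brake release down [OR]: union of children's cut sets → 4 cut set(s).
Elevator stuck between floors [AND]: one cut set from each child combined → 6 × 4 = 24 cut set(s).

24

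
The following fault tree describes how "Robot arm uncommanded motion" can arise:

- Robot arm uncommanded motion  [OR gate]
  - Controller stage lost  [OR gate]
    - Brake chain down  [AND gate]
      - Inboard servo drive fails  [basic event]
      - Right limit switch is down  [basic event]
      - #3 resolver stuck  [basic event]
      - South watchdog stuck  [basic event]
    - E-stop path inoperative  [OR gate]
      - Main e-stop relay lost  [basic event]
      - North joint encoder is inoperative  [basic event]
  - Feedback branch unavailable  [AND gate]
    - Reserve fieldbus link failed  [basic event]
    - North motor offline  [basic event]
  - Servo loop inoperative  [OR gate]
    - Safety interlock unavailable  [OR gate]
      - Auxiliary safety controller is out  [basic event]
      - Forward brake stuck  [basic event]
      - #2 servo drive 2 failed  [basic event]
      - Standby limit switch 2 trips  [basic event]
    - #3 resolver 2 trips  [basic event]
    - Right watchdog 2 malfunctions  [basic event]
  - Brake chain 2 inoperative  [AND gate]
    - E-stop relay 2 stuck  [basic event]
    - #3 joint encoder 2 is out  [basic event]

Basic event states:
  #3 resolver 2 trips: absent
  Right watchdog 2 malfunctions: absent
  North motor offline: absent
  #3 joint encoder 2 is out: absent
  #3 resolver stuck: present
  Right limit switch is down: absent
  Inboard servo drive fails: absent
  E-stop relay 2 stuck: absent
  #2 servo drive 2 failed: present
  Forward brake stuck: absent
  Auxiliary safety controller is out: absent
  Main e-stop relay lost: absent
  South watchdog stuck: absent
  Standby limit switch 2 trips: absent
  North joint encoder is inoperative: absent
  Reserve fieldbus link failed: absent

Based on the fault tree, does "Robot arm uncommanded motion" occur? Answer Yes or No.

Brake chain down [AND]: Inboard servo drive fails=not, Right limit switch is down=not, #3 resolver stuck=occurs, South watchdog stuck=not → not all inputs occur → does not occur.
E-stop path inoperative [OR]: Main e-stop relay lost=not, North joint encoder is inoperative=not → no input occurs → does not occur.
Controller stage lost [OR]: Brake chain down=not, E-stop path inoperative=not → no input occurs → does not occur.
Feedback branch unavailable [AND]: Reserve fieldbus link failed=not, North motor offline=not → not all inputs occur → does not occur.
Safety interlock unavailable [OR]: Auxiliary safety controller is out=not, Forward brake stuck=not, #2 servo drive 2 failed=occurs, Standby limit switch 2 trips=not → at least one input occurs → occurs.
Servo loop inoperative [OR]: Safety interlock unavailable=occurs, #3 resolver 2 trips=not, Right watchdog 2 malfunctions=not → at least one input occurs → occurs.
Brake chain 2 inoperative [AND]: E-stop relay 2 stuck=not, #3 joint encoder 2 is out=not → not all inputs occur → does not occur.
Robot arm uncommanded motion [OR]: Controller stage lost=not, Feedback branch unavailable=not, Servo loop inoperative=occurs, Brake chain 2 inoperative=not → at least one input occurs → occurs.

Yes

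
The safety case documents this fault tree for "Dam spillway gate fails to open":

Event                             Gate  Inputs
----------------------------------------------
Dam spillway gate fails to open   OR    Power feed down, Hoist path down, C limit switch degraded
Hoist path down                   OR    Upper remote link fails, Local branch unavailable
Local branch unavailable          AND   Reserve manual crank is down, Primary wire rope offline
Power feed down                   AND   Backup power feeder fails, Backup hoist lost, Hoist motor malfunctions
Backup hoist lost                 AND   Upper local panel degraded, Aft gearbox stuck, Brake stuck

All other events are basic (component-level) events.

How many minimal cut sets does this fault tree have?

4

Backup hoist lost [AND]: one cut set from each child combined → 1 × 1 × 1 = 1 cut set(s).
Power feed down [AND]: one cut set from each child combined → 1 × 1 × 1 = 1 cut set(s).
Local branch unavailable [AND]: one cut set from each child combined → 1 × 1 = 1 cut set(s).
Hoist path down [OR]: union of children's cut sets → 2 cut set(s).
Dam spillway gate fails to open [OR]: union of children's cut sets → 4 cut set(s).
Minimal cut sets: {Aft gearbox stuck, Backup power feeder fails, Brake stuck, Hoist motor malfunctions, Upper local panel degraded}; {Upper remote link fails}; {Primary wire rope offline, Reserve manual crank is down}; {C limit switch degraded}.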